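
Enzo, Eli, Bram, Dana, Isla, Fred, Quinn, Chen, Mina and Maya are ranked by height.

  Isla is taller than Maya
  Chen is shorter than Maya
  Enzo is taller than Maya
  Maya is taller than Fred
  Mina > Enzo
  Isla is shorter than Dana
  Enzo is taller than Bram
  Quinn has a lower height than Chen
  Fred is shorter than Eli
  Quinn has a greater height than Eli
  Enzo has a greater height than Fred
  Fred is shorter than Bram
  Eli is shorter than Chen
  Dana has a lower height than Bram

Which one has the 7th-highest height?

Chen

The consecutive relations fix a unique order: Fred < Eli < Quinn < Chen < Maya < Isla < Dana < Bram < Enzo < Mina.
The 7th largest is Chen.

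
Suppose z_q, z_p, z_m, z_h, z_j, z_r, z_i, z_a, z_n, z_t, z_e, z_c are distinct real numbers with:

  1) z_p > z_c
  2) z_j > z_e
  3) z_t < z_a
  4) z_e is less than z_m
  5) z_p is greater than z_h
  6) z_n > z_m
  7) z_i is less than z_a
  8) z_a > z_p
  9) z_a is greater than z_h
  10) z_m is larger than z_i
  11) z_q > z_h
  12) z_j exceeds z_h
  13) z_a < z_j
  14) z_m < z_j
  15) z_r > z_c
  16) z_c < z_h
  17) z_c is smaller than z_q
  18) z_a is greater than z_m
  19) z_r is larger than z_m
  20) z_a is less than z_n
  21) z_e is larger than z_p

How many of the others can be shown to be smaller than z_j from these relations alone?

8

Directly below z_j: z_h, z_e, z_m, z_a.
One step further: z_c, z_i, z_p, z_t (8 so far).
No other element is forced below z_j by the given relations, so the count is 8.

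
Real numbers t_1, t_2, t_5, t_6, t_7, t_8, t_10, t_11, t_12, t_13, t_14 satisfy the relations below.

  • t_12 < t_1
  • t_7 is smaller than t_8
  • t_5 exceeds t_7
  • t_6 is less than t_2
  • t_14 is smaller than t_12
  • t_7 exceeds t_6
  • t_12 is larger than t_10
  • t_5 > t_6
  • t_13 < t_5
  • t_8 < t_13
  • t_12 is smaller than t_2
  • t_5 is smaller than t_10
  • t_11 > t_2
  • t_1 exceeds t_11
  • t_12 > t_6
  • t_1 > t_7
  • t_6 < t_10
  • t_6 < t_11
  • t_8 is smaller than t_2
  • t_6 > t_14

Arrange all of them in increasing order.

t_14 < t_6 < t_7 < t_8 < t_13 < t_5 < t_10 < t_12 < t_2 < t_11 < t_1

Nothing is placed below t_14, so it is least; from there t_14 < t_6; t_6 < t_7; t_7 < t_8; t_8 < t_13; t_13 < t_5; t_5 < t_10; t_10 < t_12; t_12 < t_2; t_2 < t_11; t_11 < t_1, each given directly.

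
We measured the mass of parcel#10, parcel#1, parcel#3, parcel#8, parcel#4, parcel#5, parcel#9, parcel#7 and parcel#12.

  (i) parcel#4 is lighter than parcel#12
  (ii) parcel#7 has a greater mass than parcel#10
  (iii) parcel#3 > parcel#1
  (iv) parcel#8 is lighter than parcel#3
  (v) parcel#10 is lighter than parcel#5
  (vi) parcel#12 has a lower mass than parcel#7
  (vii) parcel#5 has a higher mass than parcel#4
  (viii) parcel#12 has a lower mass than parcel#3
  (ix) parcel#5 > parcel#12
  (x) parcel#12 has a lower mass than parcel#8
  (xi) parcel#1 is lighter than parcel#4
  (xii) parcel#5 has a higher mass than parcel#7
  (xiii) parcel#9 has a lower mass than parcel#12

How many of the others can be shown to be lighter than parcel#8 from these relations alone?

4

Directly below parcel#8: parcel#12.
One step further: parcel#9, parcel#4 (3 so far).
One step further: parcel#1 (4 so far).
Nothing else is reachable below parcel#8; 4 in all.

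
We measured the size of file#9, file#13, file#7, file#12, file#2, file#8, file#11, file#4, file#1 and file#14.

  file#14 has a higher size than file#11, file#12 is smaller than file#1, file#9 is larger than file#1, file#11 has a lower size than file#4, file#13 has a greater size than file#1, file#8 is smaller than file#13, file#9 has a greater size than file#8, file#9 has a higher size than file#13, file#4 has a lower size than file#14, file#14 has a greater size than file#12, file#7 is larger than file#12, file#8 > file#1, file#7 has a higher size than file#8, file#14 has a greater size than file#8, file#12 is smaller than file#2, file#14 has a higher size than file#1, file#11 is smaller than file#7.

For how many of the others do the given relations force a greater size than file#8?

From file#8 the given relations immediately reach file#13, file#14, file#7, file#9.
Nothing else is reachable above file#8; 4 in all.

4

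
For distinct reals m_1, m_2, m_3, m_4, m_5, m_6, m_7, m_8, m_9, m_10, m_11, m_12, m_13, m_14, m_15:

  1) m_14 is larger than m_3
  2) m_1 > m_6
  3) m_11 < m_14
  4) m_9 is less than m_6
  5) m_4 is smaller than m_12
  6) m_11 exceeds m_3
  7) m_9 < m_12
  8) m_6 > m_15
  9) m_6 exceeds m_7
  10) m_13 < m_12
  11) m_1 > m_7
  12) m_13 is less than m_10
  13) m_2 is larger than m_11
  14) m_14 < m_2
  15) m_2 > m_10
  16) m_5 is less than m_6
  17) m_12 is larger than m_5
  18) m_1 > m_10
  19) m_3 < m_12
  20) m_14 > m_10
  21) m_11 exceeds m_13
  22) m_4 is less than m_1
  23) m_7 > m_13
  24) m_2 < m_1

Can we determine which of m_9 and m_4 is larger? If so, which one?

undetermined

Following every chain through m_9: above m_9 we get m_12, m_6, m_1.
m_4 is not reached, and no chain runs the other way from m_4 to m_9.
So the given relations leave the order of m_9 and m_4 undetermined.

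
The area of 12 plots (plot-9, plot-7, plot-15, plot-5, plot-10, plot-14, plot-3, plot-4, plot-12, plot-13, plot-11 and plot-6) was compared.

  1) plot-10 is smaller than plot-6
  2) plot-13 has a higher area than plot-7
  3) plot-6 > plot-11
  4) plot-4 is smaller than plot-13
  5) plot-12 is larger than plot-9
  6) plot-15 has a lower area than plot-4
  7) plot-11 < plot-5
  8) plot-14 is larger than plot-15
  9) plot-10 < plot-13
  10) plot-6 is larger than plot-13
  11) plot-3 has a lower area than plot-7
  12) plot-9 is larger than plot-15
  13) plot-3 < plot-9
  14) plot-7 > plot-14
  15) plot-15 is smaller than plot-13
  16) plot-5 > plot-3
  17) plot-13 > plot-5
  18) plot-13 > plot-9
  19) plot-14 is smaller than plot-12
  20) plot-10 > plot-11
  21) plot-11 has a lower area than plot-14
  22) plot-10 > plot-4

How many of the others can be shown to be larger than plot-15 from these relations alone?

8

The elements the relations force above plot-15 are plot-4, plot-9, plot-14, plot-7, plot-12, plot-10, plot-13, plot-6 — no chain reaches any other.
That is 8.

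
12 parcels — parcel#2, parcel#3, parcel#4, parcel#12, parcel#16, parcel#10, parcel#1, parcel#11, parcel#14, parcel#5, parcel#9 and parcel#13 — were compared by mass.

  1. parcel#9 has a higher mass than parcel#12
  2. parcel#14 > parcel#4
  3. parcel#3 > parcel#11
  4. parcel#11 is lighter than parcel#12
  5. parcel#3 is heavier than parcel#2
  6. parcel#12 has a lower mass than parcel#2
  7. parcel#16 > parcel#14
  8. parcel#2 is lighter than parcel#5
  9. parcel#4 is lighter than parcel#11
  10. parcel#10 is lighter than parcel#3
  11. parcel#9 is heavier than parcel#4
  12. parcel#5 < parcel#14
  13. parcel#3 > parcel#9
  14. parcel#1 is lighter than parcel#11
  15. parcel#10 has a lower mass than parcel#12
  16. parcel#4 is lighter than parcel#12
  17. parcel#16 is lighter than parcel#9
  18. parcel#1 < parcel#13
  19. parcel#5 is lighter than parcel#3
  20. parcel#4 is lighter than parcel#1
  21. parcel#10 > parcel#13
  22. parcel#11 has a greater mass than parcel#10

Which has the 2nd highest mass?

The consecutive relations fix a unique order: parcel#4 < parcel#1 < parcel#13 < parcel#10 < parcel#11 < parcel#12 < parcel#2 < parcel#5 < parcel#14 < parcel#16 < parcel#9 < parcel#3.
The 2nd largest is parcel#9.

parcel#9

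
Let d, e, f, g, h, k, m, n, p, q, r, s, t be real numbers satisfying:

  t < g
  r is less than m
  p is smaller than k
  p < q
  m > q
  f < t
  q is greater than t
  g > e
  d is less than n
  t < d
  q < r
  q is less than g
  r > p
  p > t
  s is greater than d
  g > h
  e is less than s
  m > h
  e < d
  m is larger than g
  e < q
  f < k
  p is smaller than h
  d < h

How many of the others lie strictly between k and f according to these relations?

The relations place f below k. An element lies strictly between them when it is forced above f and also forced below k.
Above f: {t, d, p, h, s, n, q, g, r, m}. Below k: {t, p}.
Intersection: {t, p} — 2.

2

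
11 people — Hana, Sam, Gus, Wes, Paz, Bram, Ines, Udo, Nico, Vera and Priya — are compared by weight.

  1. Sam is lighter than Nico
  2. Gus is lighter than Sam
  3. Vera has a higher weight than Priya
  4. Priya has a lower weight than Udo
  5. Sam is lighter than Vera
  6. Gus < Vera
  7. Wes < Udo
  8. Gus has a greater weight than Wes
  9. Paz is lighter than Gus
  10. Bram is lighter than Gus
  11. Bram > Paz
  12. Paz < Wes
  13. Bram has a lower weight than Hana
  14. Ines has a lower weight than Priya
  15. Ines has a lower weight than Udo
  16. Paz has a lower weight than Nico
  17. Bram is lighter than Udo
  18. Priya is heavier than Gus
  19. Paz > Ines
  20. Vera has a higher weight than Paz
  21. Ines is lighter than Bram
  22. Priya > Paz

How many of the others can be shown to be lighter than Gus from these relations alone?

4

The elements the relations force below Gus are Ines, Paz, Wes, Bram — no chain reaches any other.
That is 4.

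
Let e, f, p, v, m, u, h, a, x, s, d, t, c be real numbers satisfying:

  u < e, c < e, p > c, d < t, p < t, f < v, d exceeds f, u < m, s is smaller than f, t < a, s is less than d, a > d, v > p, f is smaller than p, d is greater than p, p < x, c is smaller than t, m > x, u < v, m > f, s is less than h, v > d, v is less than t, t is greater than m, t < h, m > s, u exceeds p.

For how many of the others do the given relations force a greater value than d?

Directly above d: v, t, a.
One step further: h (4 so far).
Nothing else is reachable above d; 4 in all.

4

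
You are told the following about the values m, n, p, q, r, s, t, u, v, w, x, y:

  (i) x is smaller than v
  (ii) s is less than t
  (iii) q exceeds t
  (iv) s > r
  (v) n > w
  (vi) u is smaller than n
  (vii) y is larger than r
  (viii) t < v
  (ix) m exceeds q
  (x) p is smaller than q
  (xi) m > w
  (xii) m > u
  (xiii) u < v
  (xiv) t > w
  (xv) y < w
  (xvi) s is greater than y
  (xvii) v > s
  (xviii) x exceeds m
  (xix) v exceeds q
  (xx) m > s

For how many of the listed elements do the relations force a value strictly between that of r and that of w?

Chaining upward from r reaches: y, s, t, q, m, x, v, n.
Chaining downward from w reaches: y.
Strictly between r and w are those in both lists: y — 1 element.

1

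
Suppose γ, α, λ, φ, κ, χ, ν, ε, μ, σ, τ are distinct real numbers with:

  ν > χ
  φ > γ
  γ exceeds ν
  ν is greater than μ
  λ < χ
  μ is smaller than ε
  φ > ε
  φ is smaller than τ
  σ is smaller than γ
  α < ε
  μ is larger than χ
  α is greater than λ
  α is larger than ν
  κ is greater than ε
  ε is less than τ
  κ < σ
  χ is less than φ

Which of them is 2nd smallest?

Piecing the relations together gives one ordering: λ < χ < μ < ν < α < ε < κ < σ < γ < φ < τ.
Counting 2 from the smallest end gives χ.

χ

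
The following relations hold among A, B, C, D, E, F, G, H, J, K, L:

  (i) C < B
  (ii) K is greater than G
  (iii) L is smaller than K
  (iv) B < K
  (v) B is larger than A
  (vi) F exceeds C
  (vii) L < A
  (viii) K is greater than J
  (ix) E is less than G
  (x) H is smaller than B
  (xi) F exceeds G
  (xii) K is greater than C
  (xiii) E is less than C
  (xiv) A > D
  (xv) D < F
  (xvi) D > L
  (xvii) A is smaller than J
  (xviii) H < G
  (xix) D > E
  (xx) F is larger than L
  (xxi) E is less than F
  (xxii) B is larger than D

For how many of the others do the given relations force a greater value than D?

5

Directly above D: F, A, B.
One step further: J, K (5 so far).
Nothing else is reachable above D; 5 in all.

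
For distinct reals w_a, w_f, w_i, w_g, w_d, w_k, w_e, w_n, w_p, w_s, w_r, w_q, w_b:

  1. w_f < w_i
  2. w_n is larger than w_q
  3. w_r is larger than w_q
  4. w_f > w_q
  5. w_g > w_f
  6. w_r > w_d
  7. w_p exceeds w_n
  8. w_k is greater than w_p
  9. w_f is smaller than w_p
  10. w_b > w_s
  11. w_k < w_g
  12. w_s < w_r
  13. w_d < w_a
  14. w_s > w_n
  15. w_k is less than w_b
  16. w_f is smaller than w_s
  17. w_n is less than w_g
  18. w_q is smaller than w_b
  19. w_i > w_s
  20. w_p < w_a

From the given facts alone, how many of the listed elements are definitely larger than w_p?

4

From w_p the given relations immediately reach w_k, w_a.
From those, w_g, w_b — 4 in total.
No other element is forced above w_p by the given relations, so the count is 4.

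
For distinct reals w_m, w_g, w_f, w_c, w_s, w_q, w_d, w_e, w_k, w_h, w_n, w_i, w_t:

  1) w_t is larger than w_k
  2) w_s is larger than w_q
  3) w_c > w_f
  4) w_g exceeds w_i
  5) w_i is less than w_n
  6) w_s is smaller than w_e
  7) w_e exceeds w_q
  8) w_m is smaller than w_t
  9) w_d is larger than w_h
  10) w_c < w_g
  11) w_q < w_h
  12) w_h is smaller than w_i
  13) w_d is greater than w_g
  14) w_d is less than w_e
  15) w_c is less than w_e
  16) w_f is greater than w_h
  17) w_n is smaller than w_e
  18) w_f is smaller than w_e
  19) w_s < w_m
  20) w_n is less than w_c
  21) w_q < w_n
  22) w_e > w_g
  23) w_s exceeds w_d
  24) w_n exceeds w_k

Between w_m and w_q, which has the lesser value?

w_q

Link the given pairs in sequence: w_q < w_h; w_h < w_i; w_i < w_n; w_n < w_c; w_c < w_g; w_g < w_d; w_d < w_s; w_s < w_m.
Together: w_q < w_h < w_i < w_n < w_c < w_g < w_d < w_s < w_m.
So w_q < w_m; w_q is the smaller of the two.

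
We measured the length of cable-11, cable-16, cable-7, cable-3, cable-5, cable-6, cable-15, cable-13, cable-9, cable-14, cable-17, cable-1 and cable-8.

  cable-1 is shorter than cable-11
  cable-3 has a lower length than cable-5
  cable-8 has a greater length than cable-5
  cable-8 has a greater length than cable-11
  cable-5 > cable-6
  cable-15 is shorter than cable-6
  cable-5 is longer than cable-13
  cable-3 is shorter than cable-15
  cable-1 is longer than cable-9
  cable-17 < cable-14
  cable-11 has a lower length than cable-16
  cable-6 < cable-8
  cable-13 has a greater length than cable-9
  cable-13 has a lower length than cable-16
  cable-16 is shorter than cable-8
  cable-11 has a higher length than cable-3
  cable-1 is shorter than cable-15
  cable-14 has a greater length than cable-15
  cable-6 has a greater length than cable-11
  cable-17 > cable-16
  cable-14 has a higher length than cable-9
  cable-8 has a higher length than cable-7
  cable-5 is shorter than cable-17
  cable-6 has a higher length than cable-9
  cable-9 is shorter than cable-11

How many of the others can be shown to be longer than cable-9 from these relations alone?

Directly above cable-9: cable-1, cable-13, cable-11, cable-6, cable-14.
One step further: cable-15, cable-5, cable-16, cable-8 (9 so far).
One step further: cable-17 (10 so far).
Nothing else is reachable above cable-9; 10 in all.

10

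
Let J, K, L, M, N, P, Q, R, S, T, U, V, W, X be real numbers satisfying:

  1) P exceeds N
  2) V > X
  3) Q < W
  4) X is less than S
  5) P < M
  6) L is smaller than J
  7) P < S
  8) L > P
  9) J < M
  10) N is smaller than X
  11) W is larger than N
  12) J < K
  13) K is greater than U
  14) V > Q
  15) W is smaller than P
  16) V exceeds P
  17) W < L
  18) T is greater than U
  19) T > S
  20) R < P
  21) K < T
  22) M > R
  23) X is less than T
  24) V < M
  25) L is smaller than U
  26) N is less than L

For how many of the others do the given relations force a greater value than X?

4

Directly above X: S, V, T.
One step further: M (4 so far).
No other element is forced above X by the given relations, so the count is 4.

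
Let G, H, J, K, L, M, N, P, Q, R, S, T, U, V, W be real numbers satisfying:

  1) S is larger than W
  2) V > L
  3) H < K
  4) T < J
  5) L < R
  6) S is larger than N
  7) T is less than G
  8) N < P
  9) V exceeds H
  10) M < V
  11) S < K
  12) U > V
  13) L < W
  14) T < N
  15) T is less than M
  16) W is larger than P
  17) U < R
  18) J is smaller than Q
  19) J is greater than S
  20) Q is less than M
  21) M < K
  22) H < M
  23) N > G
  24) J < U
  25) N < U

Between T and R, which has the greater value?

Chaining the given relations: T < G < N < P < W < S < J < Q < M < V < U < R.
So T < R; R is the larger of the two.

R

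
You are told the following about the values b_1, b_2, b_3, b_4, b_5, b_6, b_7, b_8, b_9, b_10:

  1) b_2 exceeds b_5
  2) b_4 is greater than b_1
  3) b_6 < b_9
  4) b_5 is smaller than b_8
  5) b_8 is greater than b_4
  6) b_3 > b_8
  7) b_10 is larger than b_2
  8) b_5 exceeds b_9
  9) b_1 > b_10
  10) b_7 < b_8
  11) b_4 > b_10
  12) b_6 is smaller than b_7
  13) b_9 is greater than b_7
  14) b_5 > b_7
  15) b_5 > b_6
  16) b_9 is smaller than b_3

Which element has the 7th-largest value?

b_5

Piecing the relations together gives one ordering: b_6 < b_7 < b_9 < b_5 < b_2 < b_10 < b_1 < b_4 < b_8 < b_3.
The 7th largest is b_5.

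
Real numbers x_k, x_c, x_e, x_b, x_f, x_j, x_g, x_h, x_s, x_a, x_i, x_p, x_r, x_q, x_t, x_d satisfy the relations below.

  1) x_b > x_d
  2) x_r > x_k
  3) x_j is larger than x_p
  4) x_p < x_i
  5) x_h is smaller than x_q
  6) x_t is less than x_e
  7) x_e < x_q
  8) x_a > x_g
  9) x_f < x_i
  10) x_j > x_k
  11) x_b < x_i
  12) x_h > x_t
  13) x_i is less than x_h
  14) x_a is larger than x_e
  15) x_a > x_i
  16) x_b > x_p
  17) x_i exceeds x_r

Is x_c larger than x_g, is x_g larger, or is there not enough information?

undetermined

Following every chain through x_g: above x_g we get x_a.
x_c is not reached, and no chain runs the other way from x_c to x_g.
So the given relations leave the order of x_g and x_c undetermined.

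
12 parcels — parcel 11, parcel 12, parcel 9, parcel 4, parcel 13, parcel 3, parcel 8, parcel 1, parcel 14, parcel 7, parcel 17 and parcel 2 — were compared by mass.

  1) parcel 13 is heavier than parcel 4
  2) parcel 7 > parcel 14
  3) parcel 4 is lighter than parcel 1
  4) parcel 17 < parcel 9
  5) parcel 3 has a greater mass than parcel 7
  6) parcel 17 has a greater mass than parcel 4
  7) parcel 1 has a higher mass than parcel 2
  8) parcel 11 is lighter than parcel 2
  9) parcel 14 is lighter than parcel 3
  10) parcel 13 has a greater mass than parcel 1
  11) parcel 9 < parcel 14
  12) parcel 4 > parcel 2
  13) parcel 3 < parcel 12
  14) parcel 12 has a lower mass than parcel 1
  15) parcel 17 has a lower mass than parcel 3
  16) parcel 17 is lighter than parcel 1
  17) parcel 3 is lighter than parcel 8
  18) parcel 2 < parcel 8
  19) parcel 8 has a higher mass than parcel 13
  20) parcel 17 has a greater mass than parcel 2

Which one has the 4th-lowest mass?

parcel 17

Chaining the given pairs: parcel 11 < parcel 2 < parcel 4 < parcel 17 < parcel 9 < parcel 14 < parcel 7 < parcel 3 < parcel 12 < parcel 1 < parcel 13 < parcel 8.
Counting 4 from the smallest end gives parcel 17.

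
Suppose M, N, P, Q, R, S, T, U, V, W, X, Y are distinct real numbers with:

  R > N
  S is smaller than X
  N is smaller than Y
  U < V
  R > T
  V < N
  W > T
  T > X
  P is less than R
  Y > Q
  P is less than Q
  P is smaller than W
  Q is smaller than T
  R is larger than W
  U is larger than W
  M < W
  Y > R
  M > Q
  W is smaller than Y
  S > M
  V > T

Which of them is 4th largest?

V

Chaining the given pairs: P < Q < M < S < X < T < W < U < V < N < R < Y.
Counting 4 from the largest end gives V.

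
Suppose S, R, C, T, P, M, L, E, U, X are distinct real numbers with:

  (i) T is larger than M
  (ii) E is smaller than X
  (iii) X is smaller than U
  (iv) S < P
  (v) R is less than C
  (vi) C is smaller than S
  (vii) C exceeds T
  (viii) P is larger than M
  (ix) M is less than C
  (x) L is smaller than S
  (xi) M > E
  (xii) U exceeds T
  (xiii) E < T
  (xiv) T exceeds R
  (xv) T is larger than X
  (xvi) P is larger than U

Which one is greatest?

P

Chaining downward from P: directly below it, M, U, S; then E, X, L, T, C; then R.
That covers every other element, and nothing is given above P, so P is the greatest.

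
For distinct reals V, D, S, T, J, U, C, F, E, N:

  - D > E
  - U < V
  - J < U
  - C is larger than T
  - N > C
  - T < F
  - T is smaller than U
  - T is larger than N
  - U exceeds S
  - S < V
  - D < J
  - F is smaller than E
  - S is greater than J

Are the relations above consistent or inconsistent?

We have T < C stated directly, yet also C < N < T by chaining the others — so C < T. Contradiction.

inconsistent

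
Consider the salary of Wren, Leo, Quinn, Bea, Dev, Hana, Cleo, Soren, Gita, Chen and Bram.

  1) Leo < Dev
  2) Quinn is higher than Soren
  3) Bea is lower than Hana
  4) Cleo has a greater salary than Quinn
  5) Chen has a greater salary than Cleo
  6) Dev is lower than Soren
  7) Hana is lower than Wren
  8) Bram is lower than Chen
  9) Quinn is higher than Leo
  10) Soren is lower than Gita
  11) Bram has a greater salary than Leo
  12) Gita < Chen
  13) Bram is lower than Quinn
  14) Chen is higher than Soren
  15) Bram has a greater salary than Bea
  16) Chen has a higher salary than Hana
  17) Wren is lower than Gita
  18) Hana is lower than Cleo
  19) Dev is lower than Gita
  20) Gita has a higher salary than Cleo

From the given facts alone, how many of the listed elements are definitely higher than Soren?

4

The elements the relations force above Soren are Quinn, Cleo, Gita, Chen — no chain reaches any other.
That is 4.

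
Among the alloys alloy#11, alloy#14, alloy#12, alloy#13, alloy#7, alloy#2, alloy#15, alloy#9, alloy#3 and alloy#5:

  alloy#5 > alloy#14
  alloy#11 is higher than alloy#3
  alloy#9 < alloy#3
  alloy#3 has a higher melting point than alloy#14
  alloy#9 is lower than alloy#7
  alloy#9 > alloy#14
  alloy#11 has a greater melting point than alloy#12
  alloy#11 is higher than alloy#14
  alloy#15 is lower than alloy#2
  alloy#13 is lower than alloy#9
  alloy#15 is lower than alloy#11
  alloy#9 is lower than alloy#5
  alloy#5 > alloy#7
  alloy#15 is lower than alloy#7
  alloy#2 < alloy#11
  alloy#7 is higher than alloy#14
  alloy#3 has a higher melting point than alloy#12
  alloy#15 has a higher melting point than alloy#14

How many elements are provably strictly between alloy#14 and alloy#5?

3

Chaining upward from alloy#14 reaches: alloy#15, alloy#9, alloy#2, alloy#3, alloy#11, alloy#7.
Chaining downward from alloy#5 reaches: alloy#15, alloy#13, alloy#9, alloy#7.
Strictly between alloy#14 and alloy#5 are those in both lists: alloy#15, alloy#9, alloy#7 — 3 elements.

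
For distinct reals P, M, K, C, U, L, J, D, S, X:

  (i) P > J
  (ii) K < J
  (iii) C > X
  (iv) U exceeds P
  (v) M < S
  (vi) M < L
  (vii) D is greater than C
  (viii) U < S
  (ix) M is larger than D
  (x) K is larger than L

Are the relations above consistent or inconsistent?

consistent

Every relation is compatible with X < C < D < M < L < K < J < P < U < S; the set is consistent.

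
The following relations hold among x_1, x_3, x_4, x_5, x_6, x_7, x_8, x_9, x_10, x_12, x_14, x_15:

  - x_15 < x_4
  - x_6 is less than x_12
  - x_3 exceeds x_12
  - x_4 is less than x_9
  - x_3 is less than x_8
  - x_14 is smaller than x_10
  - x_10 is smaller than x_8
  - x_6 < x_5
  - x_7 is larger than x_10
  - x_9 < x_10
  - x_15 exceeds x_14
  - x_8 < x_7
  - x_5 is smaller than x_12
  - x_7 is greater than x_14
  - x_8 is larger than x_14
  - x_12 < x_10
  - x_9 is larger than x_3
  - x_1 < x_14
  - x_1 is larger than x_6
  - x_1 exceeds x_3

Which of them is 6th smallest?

Piecing the relations together gives one ordering: x_6 < x_5 < x_12 < x_3 < x_1 < x_14 < x_15 < x_4 < x_9 < x_10 < x_8 < x_7.
Counting 6 from the smallest end gives x_14.

x_14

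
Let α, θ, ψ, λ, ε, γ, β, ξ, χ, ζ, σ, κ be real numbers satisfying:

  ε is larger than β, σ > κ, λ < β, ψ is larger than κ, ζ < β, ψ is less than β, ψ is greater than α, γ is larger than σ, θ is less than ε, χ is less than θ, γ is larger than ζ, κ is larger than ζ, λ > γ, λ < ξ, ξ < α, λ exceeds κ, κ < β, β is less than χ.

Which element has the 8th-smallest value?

Piecing the relations together gives one ordering: ζ < κ < σ < γ < λ < ξ < α < ψ < β < χ < θ < ε.
The 8th smallest is ψ.

ψ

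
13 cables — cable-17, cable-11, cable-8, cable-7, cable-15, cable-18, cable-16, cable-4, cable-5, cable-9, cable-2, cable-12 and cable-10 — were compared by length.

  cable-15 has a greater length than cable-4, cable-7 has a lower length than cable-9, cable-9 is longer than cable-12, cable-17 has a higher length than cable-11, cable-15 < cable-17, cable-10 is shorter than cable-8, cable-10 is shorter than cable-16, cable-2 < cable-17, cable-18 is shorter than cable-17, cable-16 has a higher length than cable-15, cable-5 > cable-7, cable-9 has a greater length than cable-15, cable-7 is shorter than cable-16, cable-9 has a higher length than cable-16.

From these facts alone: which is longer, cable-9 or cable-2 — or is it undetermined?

undetermined

Following every chain through cable-2: above cable-2 we get cable-17.
cable-9 is not reached, and no chain runs the other way from cable-9 to cable-2.
So the given relations leave the order of cable-2 and cable-9 undetermined.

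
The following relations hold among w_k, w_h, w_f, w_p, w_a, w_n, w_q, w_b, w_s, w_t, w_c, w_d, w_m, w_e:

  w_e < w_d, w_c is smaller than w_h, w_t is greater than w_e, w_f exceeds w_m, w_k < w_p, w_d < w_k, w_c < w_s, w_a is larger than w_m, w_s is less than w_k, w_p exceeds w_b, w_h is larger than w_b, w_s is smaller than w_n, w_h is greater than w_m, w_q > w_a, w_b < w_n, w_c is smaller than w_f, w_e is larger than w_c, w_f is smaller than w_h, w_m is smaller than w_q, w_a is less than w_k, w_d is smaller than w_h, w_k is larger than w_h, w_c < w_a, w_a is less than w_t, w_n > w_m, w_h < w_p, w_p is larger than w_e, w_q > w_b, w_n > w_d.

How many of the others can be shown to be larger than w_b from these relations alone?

5

Directly above w_b: w_n, w_h, w_q, w_p.
One step further: w_k (5 so far).
No other element is forced above w_b by the given relations, so the count is 5.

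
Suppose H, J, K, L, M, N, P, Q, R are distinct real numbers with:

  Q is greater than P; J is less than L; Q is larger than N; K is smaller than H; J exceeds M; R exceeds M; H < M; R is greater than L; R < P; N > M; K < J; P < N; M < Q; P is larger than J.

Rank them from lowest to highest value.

The consecutive links are each given: K < H; H < M; M < J; J < L; L < R; R < P; P < N; N < Q.

K < H < M < J < L < R < P < N < Q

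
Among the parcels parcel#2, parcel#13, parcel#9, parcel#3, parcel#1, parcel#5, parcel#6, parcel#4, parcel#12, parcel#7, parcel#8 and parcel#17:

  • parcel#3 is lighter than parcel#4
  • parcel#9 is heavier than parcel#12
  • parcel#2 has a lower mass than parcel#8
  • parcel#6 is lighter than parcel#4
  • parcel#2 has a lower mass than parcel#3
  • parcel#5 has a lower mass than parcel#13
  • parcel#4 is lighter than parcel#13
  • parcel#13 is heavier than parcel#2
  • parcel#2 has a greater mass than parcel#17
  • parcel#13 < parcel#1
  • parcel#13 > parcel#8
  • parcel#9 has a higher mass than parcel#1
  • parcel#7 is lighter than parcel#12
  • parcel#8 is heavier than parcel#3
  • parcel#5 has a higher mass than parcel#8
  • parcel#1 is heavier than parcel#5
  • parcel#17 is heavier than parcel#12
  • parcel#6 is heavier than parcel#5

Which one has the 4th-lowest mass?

Piecing the relations together gives one ordering: parcel#7 < parcel#12 < parcel#17 < parcel#2 < parcel#3 < parcel#8 < parcel#5 < parcel#6 < parcel#4 < parcel#13 < parcel#1 < parcel#9.
Counting 4 from the smallest end gives parcel#2.

parcel#2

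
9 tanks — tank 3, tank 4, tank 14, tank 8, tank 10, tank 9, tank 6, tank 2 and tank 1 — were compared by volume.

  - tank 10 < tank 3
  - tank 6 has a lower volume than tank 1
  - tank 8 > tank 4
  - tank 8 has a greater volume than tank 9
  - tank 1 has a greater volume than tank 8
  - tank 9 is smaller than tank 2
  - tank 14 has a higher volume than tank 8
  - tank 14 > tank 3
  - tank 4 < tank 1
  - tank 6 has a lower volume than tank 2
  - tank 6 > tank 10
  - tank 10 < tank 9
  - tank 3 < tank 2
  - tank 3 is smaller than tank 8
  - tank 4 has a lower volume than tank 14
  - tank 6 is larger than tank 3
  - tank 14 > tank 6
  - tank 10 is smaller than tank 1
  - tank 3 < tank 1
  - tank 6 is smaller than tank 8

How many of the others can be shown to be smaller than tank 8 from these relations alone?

5

From tank 8 the given relations immediately reach tank 3, tank 9, tank 6, tank 4.
From those, tank 10 — 5 in total.
No other element is forced below tank 8 by the given relations, so the count is 5.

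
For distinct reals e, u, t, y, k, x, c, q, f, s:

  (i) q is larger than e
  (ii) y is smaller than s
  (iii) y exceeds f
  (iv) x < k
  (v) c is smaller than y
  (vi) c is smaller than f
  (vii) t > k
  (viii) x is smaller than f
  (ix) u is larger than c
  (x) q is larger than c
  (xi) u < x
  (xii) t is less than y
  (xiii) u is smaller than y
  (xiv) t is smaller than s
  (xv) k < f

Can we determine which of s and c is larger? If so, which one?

s

Link the given pairs in sequence: c < u; u < x; x < k; k < t; t < y; y < s.
Chaining these gives c < u < x < k < t < y < s.
So s is larger.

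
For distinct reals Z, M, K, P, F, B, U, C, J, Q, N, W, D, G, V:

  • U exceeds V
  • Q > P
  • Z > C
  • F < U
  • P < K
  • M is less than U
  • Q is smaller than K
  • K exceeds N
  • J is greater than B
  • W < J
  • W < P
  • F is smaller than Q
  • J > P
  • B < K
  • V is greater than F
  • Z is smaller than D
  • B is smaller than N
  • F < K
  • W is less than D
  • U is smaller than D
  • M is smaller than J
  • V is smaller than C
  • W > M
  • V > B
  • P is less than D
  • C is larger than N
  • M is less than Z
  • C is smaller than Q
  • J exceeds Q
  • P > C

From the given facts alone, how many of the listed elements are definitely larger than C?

From C the given relations immediately reach P, Q, Z.
From those, J, K, D — 6 in total.
No other element is forced above C by the given relations, so the count is 6.

6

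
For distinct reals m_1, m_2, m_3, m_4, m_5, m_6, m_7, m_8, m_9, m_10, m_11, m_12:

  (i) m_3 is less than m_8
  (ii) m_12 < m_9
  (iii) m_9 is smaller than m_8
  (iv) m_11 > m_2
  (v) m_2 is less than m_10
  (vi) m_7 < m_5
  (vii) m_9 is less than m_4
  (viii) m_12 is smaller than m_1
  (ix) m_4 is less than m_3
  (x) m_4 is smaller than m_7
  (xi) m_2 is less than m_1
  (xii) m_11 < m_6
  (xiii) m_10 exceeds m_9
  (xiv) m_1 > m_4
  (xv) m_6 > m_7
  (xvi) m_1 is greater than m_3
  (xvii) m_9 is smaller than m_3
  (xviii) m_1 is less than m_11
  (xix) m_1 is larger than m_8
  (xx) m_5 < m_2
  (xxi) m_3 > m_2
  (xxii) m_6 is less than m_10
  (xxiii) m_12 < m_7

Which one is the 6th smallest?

The consecutive relations fix a unique order: m_12 < m_9 < m_4 < m_7 < m_5 < m_2 < m_3 < m_8 < m_1 < m_11 < m_6 < m_10.
Counting 6 from the smallest end gives m_2.

m_2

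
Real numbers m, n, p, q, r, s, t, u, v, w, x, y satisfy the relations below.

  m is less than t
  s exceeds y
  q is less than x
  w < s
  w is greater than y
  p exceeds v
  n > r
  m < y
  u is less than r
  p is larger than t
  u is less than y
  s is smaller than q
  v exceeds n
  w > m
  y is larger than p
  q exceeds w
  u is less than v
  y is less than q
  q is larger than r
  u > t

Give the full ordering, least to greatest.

m < t < u < r < n < v < p < y < w < s < q < x

Each adjacent pair is fixed by a given relation: m < t; t < u; u < r; r < n; n < v; v < p; p < y; y < w; w < s; s < q; q < x. Chaining them end to end gives the full order.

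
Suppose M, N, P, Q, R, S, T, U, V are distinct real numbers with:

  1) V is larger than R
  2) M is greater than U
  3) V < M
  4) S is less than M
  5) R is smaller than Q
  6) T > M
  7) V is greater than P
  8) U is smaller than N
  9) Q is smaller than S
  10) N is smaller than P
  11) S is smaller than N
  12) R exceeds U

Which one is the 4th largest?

P

Chaining the given pairs: U < R < Q < S < N < P < V < M < T.
Counting 4 from the largest end gives P.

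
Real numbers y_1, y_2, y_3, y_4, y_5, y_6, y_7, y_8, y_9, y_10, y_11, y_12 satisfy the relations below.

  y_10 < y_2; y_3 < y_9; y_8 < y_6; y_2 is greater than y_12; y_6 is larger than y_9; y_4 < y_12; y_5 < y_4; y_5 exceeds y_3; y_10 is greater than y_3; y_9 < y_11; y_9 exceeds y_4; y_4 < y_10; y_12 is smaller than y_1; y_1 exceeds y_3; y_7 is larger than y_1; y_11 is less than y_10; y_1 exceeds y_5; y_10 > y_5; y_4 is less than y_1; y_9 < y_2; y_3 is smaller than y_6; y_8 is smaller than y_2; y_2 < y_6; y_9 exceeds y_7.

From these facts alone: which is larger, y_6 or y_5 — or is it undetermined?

The relevant relations are y_5 < y_4; y_4 < y_12; y_12 < y_1; y_1 < y_7; y_7 < y_9; y_9 < y_11; y_11 < y_10; y_10 < y_2; y_2 < y_6.
Together: y_5 < y_4 < y_12 < y_1 < y_7 < y_9 < y_11 < y_10 < y_2 < y_6.
So y_6 is larger.

y_6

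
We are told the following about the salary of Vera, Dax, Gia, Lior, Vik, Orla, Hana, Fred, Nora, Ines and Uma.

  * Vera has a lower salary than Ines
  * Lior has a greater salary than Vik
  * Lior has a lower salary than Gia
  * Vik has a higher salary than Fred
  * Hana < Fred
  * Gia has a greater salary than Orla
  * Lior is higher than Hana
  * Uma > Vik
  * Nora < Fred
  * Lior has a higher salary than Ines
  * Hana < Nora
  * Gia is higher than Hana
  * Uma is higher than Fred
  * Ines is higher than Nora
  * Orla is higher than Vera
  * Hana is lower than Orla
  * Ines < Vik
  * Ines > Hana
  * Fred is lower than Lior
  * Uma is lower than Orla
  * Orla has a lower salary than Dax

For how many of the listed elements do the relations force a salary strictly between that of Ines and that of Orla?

The relations place Ines below Orla. An element lies strictly between them when it is forced above Ines and also forced below Orla.
Above Ines: {Vik, Uma, Lior, Dax, Gia}. Below Orla: {Hana, Vera, Nora, Fred, Vik, Uma}.
Intersection: {Vik, Uma} — 2.

2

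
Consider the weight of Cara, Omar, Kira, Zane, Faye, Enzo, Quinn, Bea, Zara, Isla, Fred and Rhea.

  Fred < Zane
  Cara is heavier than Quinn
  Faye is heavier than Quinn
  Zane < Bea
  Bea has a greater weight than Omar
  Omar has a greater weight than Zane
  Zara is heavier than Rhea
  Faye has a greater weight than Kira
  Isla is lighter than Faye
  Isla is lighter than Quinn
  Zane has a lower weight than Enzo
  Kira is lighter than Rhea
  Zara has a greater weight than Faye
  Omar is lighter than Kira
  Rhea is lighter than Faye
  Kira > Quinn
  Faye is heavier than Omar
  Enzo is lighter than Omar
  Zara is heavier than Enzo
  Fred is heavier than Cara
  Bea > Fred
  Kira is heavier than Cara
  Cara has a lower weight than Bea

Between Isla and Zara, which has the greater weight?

Zara

Link the given pairs in sequence: Isla < Quinn; Quinn < Cara; Cara < Fred; Fred < Zane; Zane < Omar; Omar < Kira; Kira < Rhea; Rhea < Faye; Faye < Zara.
Chaining these gives Isla < Quinn < Cara < Fred < Zane < Omar < Kira < Rhea < Faye < Zara.
So Isla < Zara; Zara is the heavier of the two.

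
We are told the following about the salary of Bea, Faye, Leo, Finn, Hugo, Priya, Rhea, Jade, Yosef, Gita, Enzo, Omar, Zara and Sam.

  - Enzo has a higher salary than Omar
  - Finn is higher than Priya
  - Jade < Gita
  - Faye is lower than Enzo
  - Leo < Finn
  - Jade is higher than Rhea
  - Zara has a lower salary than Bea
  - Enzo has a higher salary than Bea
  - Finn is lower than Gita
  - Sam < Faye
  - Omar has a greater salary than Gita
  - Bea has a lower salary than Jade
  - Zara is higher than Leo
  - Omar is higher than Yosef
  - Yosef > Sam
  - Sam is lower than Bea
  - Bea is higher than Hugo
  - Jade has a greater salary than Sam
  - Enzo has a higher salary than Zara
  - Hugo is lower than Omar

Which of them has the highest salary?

Leo is not greatest since Leo < Zara; Rhea is not greatest since Rhea < Jade; Hugo is not greatest since Hugo < Omar; Priya is not greatest since Priya < Finn; Finn is not greatest since Finn < Gita; Zara is not greatest since Zara < Enzo; Sam is not greatest since Sam < Faye; Yosef is not greatest since Yosef < Omar; Bea is not greatest since Bea < Jade; Jade is not greatest since Jade < Gita; Gita is not greatest since Gita < Omar; Omar is not greatest since Omar < Enzo; Faye is not greatest since Faye < Enzo.
Only Enzo has nothing above it, so Enzo is the highest salary.

Enzo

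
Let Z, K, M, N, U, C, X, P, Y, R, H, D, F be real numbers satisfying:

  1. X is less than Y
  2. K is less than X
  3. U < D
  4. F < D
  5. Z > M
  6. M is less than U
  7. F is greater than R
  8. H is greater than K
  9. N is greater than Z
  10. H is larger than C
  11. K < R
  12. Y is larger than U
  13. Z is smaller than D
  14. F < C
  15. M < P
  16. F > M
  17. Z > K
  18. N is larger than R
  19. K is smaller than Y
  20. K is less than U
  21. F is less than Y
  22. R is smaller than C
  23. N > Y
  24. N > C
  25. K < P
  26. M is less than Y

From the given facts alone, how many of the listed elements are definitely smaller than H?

5

From H the given relations immediately reach K, C.
From those, R, F — 4 in total.
From those, M — 5 in total.
No other element is forced below H by the given relations, so the count is 5.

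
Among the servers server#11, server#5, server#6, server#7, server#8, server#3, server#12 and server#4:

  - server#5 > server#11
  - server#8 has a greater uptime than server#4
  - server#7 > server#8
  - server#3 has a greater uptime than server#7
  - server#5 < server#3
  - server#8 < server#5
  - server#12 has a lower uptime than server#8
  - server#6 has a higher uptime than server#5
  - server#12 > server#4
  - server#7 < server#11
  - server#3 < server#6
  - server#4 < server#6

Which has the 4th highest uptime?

server#11

Chaining the given pairs: server#4 < server#12 < server#8 < server#7 < server#11 < server#5 < server#3 < server#6.
Counting 4 from the largest end gives server#11.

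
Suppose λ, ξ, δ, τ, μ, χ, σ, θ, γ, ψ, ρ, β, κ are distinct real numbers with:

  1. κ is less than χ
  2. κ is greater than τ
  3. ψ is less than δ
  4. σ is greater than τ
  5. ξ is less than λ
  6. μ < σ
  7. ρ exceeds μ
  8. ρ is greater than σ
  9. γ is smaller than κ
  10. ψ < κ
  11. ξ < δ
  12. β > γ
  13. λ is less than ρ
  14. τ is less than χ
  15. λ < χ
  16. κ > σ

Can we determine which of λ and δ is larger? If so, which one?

undetermined

Following every chain through λ: above λ we get ρ, χ; below λ we get ξ.
δ is not reached, and no chain runs the other way from δ to λ.
So the given relations leave the order of λ and δ undetermined.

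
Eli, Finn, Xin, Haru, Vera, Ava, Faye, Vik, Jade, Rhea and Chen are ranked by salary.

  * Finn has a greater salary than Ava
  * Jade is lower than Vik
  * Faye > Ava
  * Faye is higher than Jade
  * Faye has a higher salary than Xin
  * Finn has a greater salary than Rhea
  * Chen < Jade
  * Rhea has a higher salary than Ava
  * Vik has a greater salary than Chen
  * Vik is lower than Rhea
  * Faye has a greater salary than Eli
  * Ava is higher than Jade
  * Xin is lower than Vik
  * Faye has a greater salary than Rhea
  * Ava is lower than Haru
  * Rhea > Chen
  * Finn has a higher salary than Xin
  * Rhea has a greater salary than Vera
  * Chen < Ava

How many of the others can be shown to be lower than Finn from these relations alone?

Directly below Finn: Xin, Ava, Rhea.
One step further: Chen, Jade, Vik, Vera (7 so far).
No other element is forced below Finn by the given relations, so the count is 7.

7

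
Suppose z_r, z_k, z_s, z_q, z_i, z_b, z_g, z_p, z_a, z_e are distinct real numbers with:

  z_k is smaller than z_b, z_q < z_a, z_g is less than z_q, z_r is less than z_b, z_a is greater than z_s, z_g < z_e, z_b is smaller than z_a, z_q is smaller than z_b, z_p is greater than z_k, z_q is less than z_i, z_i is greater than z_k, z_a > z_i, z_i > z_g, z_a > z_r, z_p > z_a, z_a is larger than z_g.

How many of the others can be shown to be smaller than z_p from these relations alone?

The elements the relations force below z_p are z_r, z_k, z_g, z_q, z_i, z_s, z_b, z_a — no chain reaches any other.
That is 8.

8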